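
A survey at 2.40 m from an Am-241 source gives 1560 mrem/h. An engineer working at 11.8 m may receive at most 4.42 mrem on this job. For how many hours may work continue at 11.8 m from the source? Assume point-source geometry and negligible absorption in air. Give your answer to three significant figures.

Using I₁d₁² = I₂d₂², rate at 11.8 m:
(2.40/11.8)² = 0.04137, so 1560 × 0.04137 = 64.54 mrem/h.
Stay time = 4.42 mrem ÷ 64.54 mrem/h = 0.06848 h.

0.0685 h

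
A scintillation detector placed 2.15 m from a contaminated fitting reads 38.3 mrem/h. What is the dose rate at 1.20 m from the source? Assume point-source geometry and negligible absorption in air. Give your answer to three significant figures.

Intensity scales as (d₁/d₂)², so scaling from 2.15 m to 1.20 m:
38.3 × (2.15/1.20)² = 38.3 × 3.210 = 122.9 mrem/h.

123 mrem/h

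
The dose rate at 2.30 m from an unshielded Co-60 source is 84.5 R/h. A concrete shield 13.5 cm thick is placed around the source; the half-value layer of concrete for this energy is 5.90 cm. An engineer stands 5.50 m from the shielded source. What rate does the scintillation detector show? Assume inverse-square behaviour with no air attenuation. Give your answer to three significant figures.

3.03 R/h

Distance alone: 84.5 × (2.30/5.50)² = 84.5 × 0.1749 = 14.78 R/h.
Shield: 13.5/5.90 = 2.288 half-value layers → attenuation 2^(−2.288) = 0.2048.
Combined: 14.78 × 0.2048 = 3.027 R/h.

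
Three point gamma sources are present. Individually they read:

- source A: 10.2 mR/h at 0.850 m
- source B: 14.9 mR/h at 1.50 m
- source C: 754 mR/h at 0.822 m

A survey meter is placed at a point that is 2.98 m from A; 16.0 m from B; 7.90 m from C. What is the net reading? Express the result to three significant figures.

By superposition, sum each source's inverse-square contribution:
A: 10.2 × (0.850/2.98)² = 0.8299 mR/h
B: 14.9 × (1.50/16.0)² = 0.1310 mR/h
C: 754 × (0.822/7.90)² = 8.163 mR/h
Total = 0.8299 + 0.1310 + 8.163 = 9.124 mR/h.

9.12 mR/h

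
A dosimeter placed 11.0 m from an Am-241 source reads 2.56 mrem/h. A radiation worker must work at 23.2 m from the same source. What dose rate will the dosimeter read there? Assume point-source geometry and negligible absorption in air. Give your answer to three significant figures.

0.576 mrem/h

Since intensity falls as 1/r², scaling from 11.0 m to 23.2 m:
(11.0/23.2)² = 0.2248, so 2.56 × 0.2248 = 0.5755 mrem/h.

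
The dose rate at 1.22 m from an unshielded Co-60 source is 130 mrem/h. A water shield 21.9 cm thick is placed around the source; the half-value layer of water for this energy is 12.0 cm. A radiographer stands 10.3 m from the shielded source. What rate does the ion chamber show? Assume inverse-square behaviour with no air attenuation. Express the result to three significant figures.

Distance alone: 130 × (1.22/10.3)² = 130 × 0.01403 = 1.824 mrem/h.
Shield: 21.9/12.0 = 1.825 half-value layers → attenuation 2^(−1.825) = 0.2822.
Combined: 1.824 × 0.2822 = 0.5147 mrem/h.

0.515 mrem/h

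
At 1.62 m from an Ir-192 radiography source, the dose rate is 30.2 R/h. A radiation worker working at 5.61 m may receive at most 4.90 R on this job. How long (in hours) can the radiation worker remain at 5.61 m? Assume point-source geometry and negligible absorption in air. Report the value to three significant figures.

1.95 h

By the inverse-square law, rate at 5.61 m:
(1.62/5.61)² = 0.08339, so 30.2 × 0.08339 = 2.518 R/h.
Stay time = 4.90 R ÷ 2.518 R/h = 1.946 h.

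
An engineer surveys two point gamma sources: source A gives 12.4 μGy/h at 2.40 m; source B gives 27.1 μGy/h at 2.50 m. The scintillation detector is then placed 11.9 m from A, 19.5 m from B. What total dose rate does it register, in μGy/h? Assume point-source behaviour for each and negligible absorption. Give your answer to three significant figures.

By superposition, sum each source's inverse-square contribution:
A: 12.4 × (2.40/11.9)² = 0.5044 μGy/h
B: 27.1 × (2.50/19.5)² = 0.4454 μGy/h
Total = 0.5044 + 0.4454 = 0.9498 μGy/h.

0.950 μGy/h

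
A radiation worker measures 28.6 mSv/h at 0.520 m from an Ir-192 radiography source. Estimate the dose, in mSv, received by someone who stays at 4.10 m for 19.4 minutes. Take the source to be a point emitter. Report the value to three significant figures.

0.149 mSv

Applying the 1/r² law, rate at 4.10 m:
(0.520/4.10)² = 0.01609, so 28.6 × 0.01609 = 0.4602 mSv/h.
Dose = rate × time = 0.4602 mSv/h × 0.3233 h = 0.1488 mSv.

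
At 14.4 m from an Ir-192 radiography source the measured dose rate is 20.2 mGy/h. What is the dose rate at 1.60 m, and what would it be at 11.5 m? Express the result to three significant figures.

Intensity scales as (d₁/d₂)², so
At 1.60 m: (14.4/1.60)² = 81.00, so 20.2 × 81.00 = 1636 mGy/h
At 11.5 m: 1636 × (1.60/11.5)² = 1636 × 0.01936 = 31.67 mGy/h.

1640 mGy/h; 31.7 mGy/h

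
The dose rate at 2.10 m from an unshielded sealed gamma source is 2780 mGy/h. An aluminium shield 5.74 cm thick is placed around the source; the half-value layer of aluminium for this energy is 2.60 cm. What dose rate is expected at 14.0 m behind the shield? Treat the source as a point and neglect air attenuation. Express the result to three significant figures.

13.5 mGy/h

Distance alone: (2.10/14.0)² = 0.02250, so 2780 × 0.02250 = 62.55 mGy/h.
Shield: 5.74/2.60 = 2.208 half-value layers → attenuation 2^(−2.208) = 0.2164.
Combined: 62.55 × 0.2164 = 13.54 mGy/h.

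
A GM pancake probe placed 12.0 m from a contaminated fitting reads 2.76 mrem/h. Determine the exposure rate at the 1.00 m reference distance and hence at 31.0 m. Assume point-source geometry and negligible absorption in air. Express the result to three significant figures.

397 mrem/h; 0.414 mrem/h

Applying the 1/r² law,
At 1.00 m: (12.0/1.00)² = 144.0, so 2.76 × 144.0 = 397.4 mrem/h
At 31.0 m: 397.4 × (1.00/31.0)² = 397.4 × 0.001041 = 0.4137 mrem/h.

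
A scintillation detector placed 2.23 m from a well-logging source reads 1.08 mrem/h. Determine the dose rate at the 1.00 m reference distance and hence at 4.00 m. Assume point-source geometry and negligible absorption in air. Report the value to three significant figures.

Applying the 1/r² law,
At 1.00 m: 1.08 × (2.23/1.00)² = 1.08 × 4.973 = 5.371 mrem/h
At 4.00 m: 5.371 × (1.00/4.00)² = 5.371 × 0.06250 = 0.3357 mrem/h.

5.37 mrem/h; 0.336 mrem/h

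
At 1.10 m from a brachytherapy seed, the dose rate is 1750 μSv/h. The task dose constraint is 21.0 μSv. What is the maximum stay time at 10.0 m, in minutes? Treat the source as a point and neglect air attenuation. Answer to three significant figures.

59.5 min

Intensity scales as (d₁/d₂)², so rate at 10.0 m:
1750 × (1.10/10.0)² = 1750 × 0.01210 = 21.18 μSv/h.
Stay time = 21.0 μSv ÷ 21.18 μSv/h = 0.9915 h = 59.49 min.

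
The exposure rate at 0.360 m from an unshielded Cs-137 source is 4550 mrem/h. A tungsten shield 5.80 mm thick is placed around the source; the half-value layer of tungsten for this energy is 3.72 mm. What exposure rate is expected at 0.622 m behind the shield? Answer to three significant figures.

517 mrem/h

Distance alone: 4550 × (0.360/0.622)² = 4550 × 0.3350 = 1524 mrem/h.
Shield: 5.80/3.72 = 1.559 half-value layers → attenuation 2^(−1.559) = 0.3394.
Combined: 1524 × 0.3394 = 517.2 mrem/h.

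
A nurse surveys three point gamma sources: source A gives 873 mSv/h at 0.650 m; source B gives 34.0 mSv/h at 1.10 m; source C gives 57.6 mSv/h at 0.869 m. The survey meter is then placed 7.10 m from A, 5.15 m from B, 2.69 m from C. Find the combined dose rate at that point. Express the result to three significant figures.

14.9 mSv/h

By superposition, sum each source's inverse-square contribution:
A: 873 × (0.650/7.10)² = 7.317 mSv/h
B: 34.0 × (1.10/5.15)² = 1.551 mSv/h
C: 57.6 × (0.869/2.69)² = 6.011 mSv/h
Total = 7.317 + 1.551 + 6.011 = 14.88 mSv/h.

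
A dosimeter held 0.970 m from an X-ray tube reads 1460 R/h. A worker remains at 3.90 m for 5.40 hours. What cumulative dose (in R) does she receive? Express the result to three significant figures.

Since intensity falls as 1/r², rate at 3.90 m:
1460 × (0.970/3.90)² = 1460 × 0.06186 = 90.32 R/h.
Dose = rate × time = 90.32 R/h × 5.400 h = 487.7 R.

488 R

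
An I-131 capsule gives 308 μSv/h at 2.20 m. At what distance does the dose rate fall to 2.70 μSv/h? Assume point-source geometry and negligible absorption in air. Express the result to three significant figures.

23.5 m

Intensity scales as (d₁/d₂)², so d₂ = d₁·√(I₁/I₂).
I₁/I₂ = 308/2.70 = 114.1, so d₂ = 2.20 × √114.1 = 23.50 m.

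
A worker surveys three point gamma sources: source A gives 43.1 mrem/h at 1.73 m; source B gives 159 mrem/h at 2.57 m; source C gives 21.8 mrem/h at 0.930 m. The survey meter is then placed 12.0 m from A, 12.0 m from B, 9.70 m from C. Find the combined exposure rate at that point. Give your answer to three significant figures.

8.39 mrem/h

By superposition, sum each source's inverse-square contribution:
A: 43.1 × (1.73/12.0)² = 0.8958 mrem/h
B: 159 × (2.57/12.0)² = 7.293 mrem/h
C: 21.8 × (0.930/9.70)² = 0.2004 mrem/h
Total = 0.8958 + 7.293 + 0.2004 = 8.389 mrem/h.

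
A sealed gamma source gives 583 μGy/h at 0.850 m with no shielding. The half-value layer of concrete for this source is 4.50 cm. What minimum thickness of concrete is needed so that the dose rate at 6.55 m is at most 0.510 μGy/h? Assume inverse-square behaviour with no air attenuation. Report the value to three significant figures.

19.2 cm

At 6.55 m, distance alone gives 583 × (0.850/6.55)² = 583 × 0.01684 = 9.818 μGy/h.
Further attenuation needed: 9.818/0.510 = 19.25.
n = log₂(19.25) = 4.267 half-value layers.
Thickness = 4.267 × 4.50 cm = 19.20 cm.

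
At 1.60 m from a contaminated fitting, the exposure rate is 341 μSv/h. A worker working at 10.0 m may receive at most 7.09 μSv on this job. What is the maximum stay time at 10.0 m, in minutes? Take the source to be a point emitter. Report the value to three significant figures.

Since intensity falls as 1/r², rate at 10.0 m:
341 × (1.60/10.0)² = 341 × 0.02560 = 8.730 μSv/h.
Stay time = 7.09 μSv ÷ 8.730 μSv/h = 0.8121 h = 48.73 min.

48.7 min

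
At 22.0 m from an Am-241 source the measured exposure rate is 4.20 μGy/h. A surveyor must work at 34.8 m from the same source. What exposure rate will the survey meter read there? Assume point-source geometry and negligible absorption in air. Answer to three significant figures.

1.68 μGy/h

Since intensity falls as 1/r², scaling from 22.0 m to 34.8 m:
(22.0/34.8)² = 0.3997, so 4.20 × 0.3997 = 1.679 μGy/h.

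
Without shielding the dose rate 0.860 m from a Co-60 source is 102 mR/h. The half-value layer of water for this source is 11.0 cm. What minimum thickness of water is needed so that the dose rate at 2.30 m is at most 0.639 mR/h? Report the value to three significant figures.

At 2.30 m, distance alone gives (0.860/2.30)² = 0.1398, so 102 × 0.1398 = 14.26 mR/h.
Further attenuation needed: 14.26/0.639 = 22.32.
n = log₂(22.32) = 4.480 half-value layers.
Thickness = 4.480 × 11.0 cm = 49.28 cm.

49.3 cm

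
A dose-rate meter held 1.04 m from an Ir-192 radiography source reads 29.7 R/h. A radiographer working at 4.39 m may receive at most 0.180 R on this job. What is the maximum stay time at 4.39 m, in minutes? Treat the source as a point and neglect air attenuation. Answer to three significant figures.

By the inverse-square law, rate at 4.39 m:
29.7 × (1.04/4.39)² = 29.7 × 0.05612 = 1.667 R/h.
Stay time = 0.180 R ÷ 1.667 R/h = 0.1080 h = 6.480 min.

6.48 min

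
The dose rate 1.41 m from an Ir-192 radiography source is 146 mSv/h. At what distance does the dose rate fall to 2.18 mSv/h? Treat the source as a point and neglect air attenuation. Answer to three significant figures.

By the inverse-square law, d₂ = d₁·√(I₁/I₂).
I₁/I₂ = 146/2.18 = 66.97, so d₂ = 1.41 × √66.97 = 11.54 m.

11.5 m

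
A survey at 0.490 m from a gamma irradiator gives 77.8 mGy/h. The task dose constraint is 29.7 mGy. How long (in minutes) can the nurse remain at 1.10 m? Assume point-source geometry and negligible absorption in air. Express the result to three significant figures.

Applying the 1/r² law, rate at 1.10 m:
77.8 × (0.490/1.10)² = 77.8 × 0.1984 = 15.44 mGy/h.
Stay time = 29.7 mGy ÷ 15.44 mGy/h = 1.924 h = 115.4 min.

115 min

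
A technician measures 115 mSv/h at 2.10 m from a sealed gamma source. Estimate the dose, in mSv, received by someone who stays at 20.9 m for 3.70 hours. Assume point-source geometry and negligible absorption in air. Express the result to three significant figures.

4.30 mSv

Since intensity falls as 1/r², rate at 20.9 m:
(2.10/20.9)² = 0.01010, so 115 × 0.01010 = 1.161 mSv/h.
Dose = rate × time = 1.161 mSv/h × 3.700 h = 4.296 mSv.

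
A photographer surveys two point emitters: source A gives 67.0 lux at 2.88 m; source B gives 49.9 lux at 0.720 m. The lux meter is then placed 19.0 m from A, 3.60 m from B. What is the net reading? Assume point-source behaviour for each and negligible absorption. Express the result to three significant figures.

Each source contributes Iᵢ·(dᵢ/rᵢ)²; contributions add.
A: 67.0 × (2.88/19.0)² = 1.539 lux
B: 49.9 × (0.720/3.60)² = 1.996 lux
Total = 1.539 + 1.996 = 3.535 lux.

3.54 lux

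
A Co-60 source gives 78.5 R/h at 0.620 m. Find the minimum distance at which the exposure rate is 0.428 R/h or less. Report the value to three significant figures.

8.40 m

Using I₁d₁² = I₂d₂², d₂ = d₁·√(I₁/I₂).
I₁/I₂ = 78.5/0.428 = 183.4, so d₂ = 0.620 × √183.4 = 8.396 m.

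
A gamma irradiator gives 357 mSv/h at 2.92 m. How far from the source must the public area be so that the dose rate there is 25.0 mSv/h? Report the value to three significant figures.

11.0 m

Applying the 1/r² law, d₂ = d₁·√(I₁/I₂).
I₁/I₂ = 357/25.0 = 14.28, so d₂ = 2.92 × √14.28 = 11.03 m.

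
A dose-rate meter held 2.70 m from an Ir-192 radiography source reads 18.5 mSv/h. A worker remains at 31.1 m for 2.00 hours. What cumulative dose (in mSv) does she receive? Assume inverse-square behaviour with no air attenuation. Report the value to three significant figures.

0.279 mSv

By the inverse-square law, rate at 31.1 m:
(2.70/31.1)² = 0.007537, so 18.5 × 0.007537 = 0.1394 mSv/h.
Dose = rate × time = 0.1394 mSv/h × 2.000 h = 0.2788 mSv.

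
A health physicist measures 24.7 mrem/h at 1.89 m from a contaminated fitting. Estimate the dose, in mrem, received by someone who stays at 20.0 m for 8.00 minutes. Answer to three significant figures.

0.0294 mrem

Intensity scales as (d₁/d₂)², so rate at 20.0 m:
24.7 × (1.89/20.0)² = 24.7 × 0.008930 = 0.2206 mrem/h.
Dose = rate × time = 0.2206 mrem/h × 0.1333 h = 0.02941 mrem.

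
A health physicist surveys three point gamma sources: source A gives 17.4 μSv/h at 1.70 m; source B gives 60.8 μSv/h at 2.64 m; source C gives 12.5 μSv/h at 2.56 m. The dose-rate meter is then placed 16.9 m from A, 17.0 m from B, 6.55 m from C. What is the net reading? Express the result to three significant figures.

3.55 μSv/h

By superposition, sum each source's inverse-square contribution:
A: 17.4 × (1.70/16.9)² = 0.1761 μSv/h
B: 60.8 × (2.64/17.0)² = 1.466 μSv/h
C: 12.5 × (2.56/6.55)² = 1.909 μSv/h
Total = 0.1761 + 1.466 + 1.909 = 3.551 μSv/h.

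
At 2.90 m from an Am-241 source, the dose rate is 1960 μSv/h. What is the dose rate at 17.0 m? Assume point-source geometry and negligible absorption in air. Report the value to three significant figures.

57.0 μSv/h

Intensity scales as (d₁/d₂)², so the rate at 17.0 m is
(2.90/17.0)² = 0.02910, so 1960 × 0.02910 = 57.04 μSv/h.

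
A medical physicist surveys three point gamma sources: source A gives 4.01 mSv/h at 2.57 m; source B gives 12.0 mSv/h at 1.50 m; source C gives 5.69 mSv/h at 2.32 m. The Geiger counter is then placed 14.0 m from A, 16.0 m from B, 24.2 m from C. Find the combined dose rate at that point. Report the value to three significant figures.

0.293 mSv/h

By superposition, sum each source's inverse-square contribution:
A: 4.01 × (2.57/14.0)² = 0.1351 mSv/h
B: 12.0 × (1.50/16.0)² = 0.1055 mSv/h
C: 5.69 × (2.32/24.2)² = 0.05229 mSv/h
Total = 0.1351 + 0.1055 + 0.05229 = 0.2929 mSv/h.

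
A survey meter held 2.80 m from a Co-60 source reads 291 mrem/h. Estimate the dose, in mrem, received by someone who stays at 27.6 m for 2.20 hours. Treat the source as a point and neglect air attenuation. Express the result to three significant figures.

Using I₁d₁² = I₂d₂², rate at 27.6 m:
(2.80/27.6)² = 0.01029, so 291 × 0.01029 = 2.994 mrem/h.
Dose = rate × time = 2.994 mrem/h × 2.200 h = 6.587 mrem.

6.59 mrem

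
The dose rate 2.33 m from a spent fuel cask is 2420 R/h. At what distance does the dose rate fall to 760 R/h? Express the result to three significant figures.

Intensity scales as (d₁/d₂)², so d₂ = d₁·√(I₁/I₂).
I₁/I₂ = 2420/760 = 3.184, so d₂ = 2.33 × √3.184 = 4.158 m.

4.16 m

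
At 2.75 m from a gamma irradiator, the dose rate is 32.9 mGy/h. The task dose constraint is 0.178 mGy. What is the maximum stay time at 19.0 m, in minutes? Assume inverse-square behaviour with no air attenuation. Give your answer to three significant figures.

15.5 min

Using I₁d₁² = I₂d₂², rate at 19.0 m:
(2.75/19.0)² = 0.02095, so 32.9 × 0.02095 = 0.6893 mGy/h.
Stay time = 0.178 mGy ÷ 0.6893 mGy/h = 0.2582 h = 15.49 min.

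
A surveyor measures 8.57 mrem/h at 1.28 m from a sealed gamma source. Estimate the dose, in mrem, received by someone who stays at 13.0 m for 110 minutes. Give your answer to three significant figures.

0.152 mrem

Intensity scales as (d₁/d₂)², so rate at 13.0 m:
(1.28/13.0)² = 0.009695, so 8.57 × 0.009695 = 0.08309 mrem/h.
Dose = rate × time = 0.08309 mrem/h × 1.833 h = 0.1523 mrem.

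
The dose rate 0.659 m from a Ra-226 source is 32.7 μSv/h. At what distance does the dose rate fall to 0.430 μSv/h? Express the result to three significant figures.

Intensity scales as (d₁/d₂)², so d₂ = d₁·√(I₁/I₂).
I₁/I₂ = 32.7/0.430 = 76.05, so d₂ = 0.659 × √76.05 = 5.747 m.

5.75 m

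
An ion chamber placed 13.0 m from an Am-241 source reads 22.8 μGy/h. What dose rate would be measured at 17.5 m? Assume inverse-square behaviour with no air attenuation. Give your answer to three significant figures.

Using I₁d₁² = I₂d₂², scaling from 13.0 m to 17.5 m:
(13.0/17.5)² = 0.5518, so 22.8 × 0.5518 = 12.58 μGy/h.

12.6 μGy/h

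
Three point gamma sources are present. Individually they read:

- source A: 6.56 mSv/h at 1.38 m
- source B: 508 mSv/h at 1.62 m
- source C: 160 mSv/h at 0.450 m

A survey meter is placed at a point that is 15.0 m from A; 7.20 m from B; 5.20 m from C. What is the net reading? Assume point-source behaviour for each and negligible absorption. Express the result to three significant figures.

27.0 mSv/h

Each source contributes Iᵢ·(dᵢ/rᵢ)²; contributions add.
A: 6.56 × (1.38/15.0)² = 0.05552 mSv/h
B: 508 × (1.62/7.20)² = 25.72 mSv/h
C: 160 × (0.450/5.20)² = 1.198 mSv/h
Total = 0.05552 + 25.72 + 1.198 = 26.97 mSv/h.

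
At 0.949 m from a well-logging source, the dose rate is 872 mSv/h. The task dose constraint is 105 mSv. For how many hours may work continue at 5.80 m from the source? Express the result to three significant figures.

Since intensity falls as 1/r², rate at 5.80 m:
872 × (0.949/5.80)² = 872 × 0.02677 = 23.34 mSv/h.
Stay time = 105 mSv ÷ 23.34 mSv/h = 4.499 h.

4.50 h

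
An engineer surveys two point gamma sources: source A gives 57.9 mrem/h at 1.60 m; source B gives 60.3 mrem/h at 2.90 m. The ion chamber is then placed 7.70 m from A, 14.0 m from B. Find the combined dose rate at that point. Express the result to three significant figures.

5.09 mrem/h

Each source contributes Iᵢ·(dᵢ/rᵢ)²; contributions add.
A: 57.9 × (1.60/7.70)² = 2.500 mrem/h
B: 60.3 × (2.90/14.0)² = 2.587 mrem/h
Total = 2.500 + 2.587 = 5.087 mrem/h.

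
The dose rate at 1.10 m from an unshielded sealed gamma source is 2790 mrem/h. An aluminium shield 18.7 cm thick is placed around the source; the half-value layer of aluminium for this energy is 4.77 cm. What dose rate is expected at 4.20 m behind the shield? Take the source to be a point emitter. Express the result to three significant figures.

Distance alone: (1.10/4.20)² = 0.06859, so 2790 × 0.06859 = 191.4 mrem/h.
Shield: 18.7/4.77 = 3.920 half-value layers → attenuation 2^(−3.920) = 0.06606.
Combined: 191.4 × 0.06606 = 12.64 mrem/h.

12.6 mrem/h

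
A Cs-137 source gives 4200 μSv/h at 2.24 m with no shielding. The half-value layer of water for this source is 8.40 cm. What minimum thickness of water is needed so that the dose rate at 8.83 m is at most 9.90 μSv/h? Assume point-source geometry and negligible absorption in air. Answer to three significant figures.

At 8.83 m, distance alone gives (2.24/8.83)² = 0.06435, so 4200 × 0.06435 = 270.3 μSv/h.
Further attenuation needed: 270.3/9.90 = 27.30.
n = log₂(27.30) = 4.771 half-value layers.
Thickness = 4.771 × 8.40 cm = 40.08 cm.

40.1 cm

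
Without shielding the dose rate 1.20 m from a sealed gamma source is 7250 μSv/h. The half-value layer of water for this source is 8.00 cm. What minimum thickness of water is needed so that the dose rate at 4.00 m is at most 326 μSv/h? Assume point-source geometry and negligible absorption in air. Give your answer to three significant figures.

At 4.00 m, distance alone gives 7250 × (1.20/4.00)² = 7250 × 0.09000 = 652.5 μSv/h.
Further attenuation needed: 652.5/326 = 2.002.
n = log₂(2.002) = 1.001 half-value layers.
Thickness = 1.001 × 8.00 cm = 8.008 cm.

8.01 cm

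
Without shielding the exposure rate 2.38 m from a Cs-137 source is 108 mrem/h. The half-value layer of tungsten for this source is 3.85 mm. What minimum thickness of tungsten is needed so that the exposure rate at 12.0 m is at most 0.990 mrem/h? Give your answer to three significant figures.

8.09 mm

At 12.0 m, distance alone gives (2.38/12.0)² = 0.03934, so 108 × 0.03934 = 4.249 mrem/h.
Further attenuation needed: 4.249/0.990 = 4.292.
n = log₂(4.292) = 2.102 half-value layers.
Thickness = 2.102 × 3.85 mm = 8.093 mm.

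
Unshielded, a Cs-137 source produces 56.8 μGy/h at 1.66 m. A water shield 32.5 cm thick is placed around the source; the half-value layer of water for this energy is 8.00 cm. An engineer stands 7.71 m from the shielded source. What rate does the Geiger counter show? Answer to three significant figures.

Distance alone: (1.66/7.71)² = 0.04636, so 56.8 × 0.04636 = 2.633 μGy/h.
Shield: 32.5/8.00 = 4.062 half-value layers → attenuation 2^(−4.062) = 0.05987.
Combined: 2.633 × 0.05987 = 0.1576 μGy/h.

0.158 μGy/h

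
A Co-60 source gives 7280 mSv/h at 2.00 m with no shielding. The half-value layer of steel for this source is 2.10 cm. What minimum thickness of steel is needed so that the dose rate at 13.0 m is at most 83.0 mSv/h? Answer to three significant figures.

2.21 cm

At 13.0 m, distance alone gives (2.00/13.0)² = 0.02367, so 7280 × 0.02367 = 172.3 mSv/h.
Further attenuation needed: 172.3/83.0 = 2.076.
n = log₂(2.076) = 1.054 half-value layers.
Thickness = 1.054 × 2.10 cm = 2.213 cm.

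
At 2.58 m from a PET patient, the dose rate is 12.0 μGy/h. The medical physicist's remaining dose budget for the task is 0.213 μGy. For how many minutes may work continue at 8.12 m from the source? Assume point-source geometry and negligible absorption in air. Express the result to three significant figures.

Using I₁d₁² = I₂d₂², rate at 8.12 m:
12.0 × (2.58/8.12)² = 12.0 × 0.1010 = 1.212 μGy/h.
Stay time = 0.213 μGy ÷ 1.212 μGy/h = 0.1757 h = 10.54 min.

10.5 min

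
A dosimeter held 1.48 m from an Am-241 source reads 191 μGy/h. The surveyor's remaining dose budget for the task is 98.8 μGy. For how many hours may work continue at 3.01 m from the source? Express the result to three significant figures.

2.14 h

Applying the 1/r² law, rate at 3.01 m:
(1.48/3.01)² = 0.2418, so 191 × 0.2418 = 46.18 μGy/h.
Stay time = 98.8 μGy ÷ 46.18 μGy/h = 2.139 h.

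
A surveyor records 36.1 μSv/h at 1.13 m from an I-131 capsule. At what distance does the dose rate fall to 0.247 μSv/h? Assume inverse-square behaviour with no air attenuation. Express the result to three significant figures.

13.7 m

Since intensity falls as 1/r², d₂ = d₁·√(I₁/I₂).
I₁/I₂ = 36.1/0.247 = 146.2, so d₂ = 1.13 × √146.2 = 13.66 m.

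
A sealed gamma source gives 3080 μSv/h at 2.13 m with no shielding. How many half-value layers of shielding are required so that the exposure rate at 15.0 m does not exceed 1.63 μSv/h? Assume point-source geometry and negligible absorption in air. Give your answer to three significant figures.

At 15.0 m, distance alone gives (2.13/15.0)² = 0.02016, so 3080 × 0.02016 = 62.09 μSv/h.
Further attenuation needed: 62.09/1.63 = 38.09.
n = log₂(38.09) = 5.251 half-value layers.

5.25 half-value layers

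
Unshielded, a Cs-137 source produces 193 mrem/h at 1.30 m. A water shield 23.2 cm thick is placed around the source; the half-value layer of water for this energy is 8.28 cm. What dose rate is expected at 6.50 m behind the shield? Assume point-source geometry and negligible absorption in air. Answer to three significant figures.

Distance alone: (1.30/6.50)² = 0.04000, so 193 × 0.04000 = 7.720 mrem/h.
Shield: 23.2/8.28 = 2.802 half-value layers → attenuation 2^(−2.802) = 0.1434.
Combined: 7.720 × 0.1434 = 1.107 mrem/h.

1.11 mrem/h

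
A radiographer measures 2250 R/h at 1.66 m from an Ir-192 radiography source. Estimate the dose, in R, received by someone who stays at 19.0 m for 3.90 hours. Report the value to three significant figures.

67.0 R

Applying the 1/r² law, rate at 19.0 m:
(1.66/19.0)² = 0.007633, so 2250 × 0.007633 = 17.17 R/h.
Dose = rate × time = 17.17 R/h × 3.900 h = 66.96 R.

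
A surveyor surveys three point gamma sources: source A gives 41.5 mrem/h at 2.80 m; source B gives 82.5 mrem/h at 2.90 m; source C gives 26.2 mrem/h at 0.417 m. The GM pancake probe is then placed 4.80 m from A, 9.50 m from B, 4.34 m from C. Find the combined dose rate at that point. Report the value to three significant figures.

22.1 mrem/h

By superposition, sum each source's inverse-square contribution:
A: 41.5 × (2.80/4.80)² = 14.12 mrem/h
B: 82.5 × (2.90/9.50)² = 7.688 mrem/h
C: 26.2 × (0.417/4.34)² = 0.2419 mrem/h
Total = 14.12 + 7.688 + 0.2419 = 22.05 mrem/h.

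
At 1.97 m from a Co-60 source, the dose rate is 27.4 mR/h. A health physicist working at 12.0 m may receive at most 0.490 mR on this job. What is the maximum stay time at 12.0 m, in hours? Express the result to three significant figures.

0.664 h

Applying the 1/r² law, rate at 12.0 m:
(1.97/12.0)² = 0.02695, so 27.4 × 0.02695 = 0.7384 mR/h.
Stay time = 0.490 mR ÷ 0.7384 mR/h = 0.6636 h.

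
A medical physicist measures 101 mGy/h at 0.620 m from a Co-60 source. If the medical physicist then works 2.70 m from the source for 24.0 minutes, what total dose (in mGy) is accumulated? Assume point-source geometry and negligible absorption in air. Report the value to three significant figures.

Intensity scales as (d₁/d₂)², so rate at 2.70 m:
101 × (0.620/2.70)² = 101 × 0.05273 = 5.326 mGy/h.
Dose = rate × time = 5.326 mGy/h × 0.4000 h = 2.130 mGy.

2.13 mGy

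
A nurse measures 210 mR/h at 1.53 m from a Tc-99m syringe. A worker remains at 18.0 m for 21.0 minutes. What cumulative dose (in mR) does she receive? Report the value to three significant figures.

By the inverse-square law, rate at 18.0 m:
210 × (1.53/18.0)² = 210 × 0.007225 = 1.517 mR/h.
Dose = rate × time = 1.517 mR/h × 0.3500 h = 0.5309 mR.

0.531 mR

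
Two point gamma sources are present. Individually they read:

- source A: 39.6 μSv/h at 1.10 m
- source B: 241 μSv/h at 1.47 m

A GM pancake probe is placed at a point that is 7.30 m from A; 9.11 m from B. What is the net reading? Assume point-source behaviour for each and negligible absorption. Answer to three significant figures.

Each source contributes Iᵢ·(dᵢ/rᵢ)²; contributions add.
A: 39.6 × (1.10/7.30)² = 0.8992 μSv/h
B: 241 × (1.47/9.11)² = 6.275 μSv/h
Total = 0.8992 + 6.275 = 7.174 μSv/h.

7.17 μSv/h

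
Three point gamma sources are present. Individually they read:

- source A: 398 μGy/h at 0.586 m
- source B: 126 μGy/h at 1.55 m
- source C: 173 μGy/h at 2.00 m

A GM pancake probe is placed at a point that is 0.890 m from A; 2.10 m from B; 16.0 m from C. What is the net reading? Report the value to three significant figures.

244 μGy/h

By superposition, sum each source's inverse-square contribution:
A: 398 × (0.586/0.890)² = 172.5 μGy/h
B: 126 × (1.55/2.10)² = 68.64 μGy/h
C: 173 × (2.00/16.0)² = 2.703 μGy/h
Total = 172.5 + 68.64 + 2.703 = 243.8 μGy/h.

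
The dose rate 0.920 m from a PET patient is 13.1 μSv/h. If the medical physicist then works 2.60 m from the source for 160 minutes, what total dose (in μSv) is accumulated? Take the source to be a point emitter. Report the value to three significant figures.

Applying the 1/r² law, rate at 2.60 m:
(0.920/2.60)² = 0.1252, so 13.1 × 0.1252 = 1.640 μSv/h.
Dose = rate × time = 1.640 μSv/h × 2.667 h = 4.374 μSv.

4.37 μSv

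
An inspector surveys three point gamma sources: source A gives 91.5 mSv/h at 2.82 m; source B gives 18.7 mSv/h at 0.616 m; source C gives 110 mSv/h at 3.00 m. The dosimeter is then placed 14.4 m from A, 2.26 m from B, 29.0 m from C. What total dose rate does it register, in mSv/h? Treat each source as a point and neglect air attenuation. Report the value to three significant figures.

6.08 mSv/h

Each source contributes Iᵢ·(dᵢ/rᵢ)²; contributions add.
A: 91.5 × (2.82/14.4)² = 3.509 mSv/h
B: 18.7 × (0.616/2.26)² = 1.389 mSv/h
C: 110 × (3.00/29.0)² = 1.177 mSv/h
Total = 3.509 + 1.389 + 1.177 = 6.075 mSv/h.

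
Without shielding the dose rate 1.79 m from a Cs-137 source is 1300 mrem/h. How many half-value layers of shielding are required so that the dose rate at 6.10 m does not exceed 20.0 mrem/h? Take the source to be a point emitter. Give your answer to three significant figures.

At 6.10 m, distance alone gives (1.79/6.10)² = 0.08611, so 1300 × 0.08611 = 111.9 mrem/h.
Further attenuation needed: 111.9/20.0 = 5.595.
n = log₂(5.595) = 2.484 half-value layers.

2.48 half-value layers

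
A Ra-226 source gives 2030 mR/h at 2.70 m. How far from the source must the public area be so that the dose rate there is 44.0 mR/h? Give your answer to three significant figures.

Intensity scales as (d₁/d₂)², so d₂ = d₁·√(I₁/I₂).
I₁/I₂ = 2030/44.0 = 46.14, so d₂ = 2.70 × √46.14 = 18.34 m.

18.3 m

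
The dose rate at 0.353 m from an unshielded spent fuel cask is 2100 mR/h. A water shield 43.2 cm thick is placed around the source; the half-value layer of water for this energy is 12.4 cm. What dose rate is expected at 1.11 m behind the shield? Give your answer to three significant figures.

Distance alone: 2100 × (0.353/1.11)² = 2100 × 0.1011 = 212.3 mR/h.
Shield: 43.2/12.4 = 3.484 half-value layers → attenuation 2^(−3.484) = 0.08937.
Combined: 212.3 × 0.08937 = 18.97 mR/h.

19.0 mR/h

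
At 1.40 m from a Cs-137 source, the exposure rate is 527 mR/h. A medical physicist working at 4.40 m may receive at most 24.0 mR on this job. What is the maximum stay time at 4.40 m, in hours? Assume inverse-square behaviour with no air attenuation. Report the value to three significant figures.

0.450 h

Using I₁d₁² = I₂d₂², rate at 4.40 m:
527 × (1.40/4.40)² = 527 × 0.1012 = 53.33 mR/h.
Stay time = 24.0 mR ÷ 53.33 mR/h = 0.4500 h.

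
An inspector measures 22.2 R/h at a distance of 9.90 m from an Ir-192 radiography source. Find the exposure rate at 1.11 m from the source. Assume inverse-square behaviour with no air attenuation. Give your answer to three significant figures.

1770 R/h

Using I₁d₁² = I₂d₂², the rate at 1.11 m is
22.2 × (9.90/1.11)² = 22.2 × 79.55 = 1766 R/h.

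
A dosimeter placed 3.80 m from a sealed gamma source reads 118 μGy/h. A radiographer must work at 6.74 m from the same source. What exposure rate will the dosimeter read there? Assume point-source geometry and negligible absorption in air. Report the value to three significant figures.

Since intensity falls as 1/r², scaling from 3.80 m to 6.74 m:
(3.80/6.74)² = 0.3179, so 118 × 0.3179 = 37.51 μGy/h.

37.5 μGy/h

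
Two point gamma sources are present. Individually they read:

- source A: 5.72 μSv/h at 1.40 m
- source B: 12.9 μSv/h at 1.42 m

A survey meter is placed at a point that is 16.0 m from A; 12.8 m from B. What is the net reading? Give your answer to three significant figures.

Each source contributes Iᵢ·(dᵢ/rᵢ)²; contributions add.
A: 5.72 × (1.40/16.0)² = 0.04379 μSv/h
B: 12.9 × (1.42/12.8)² = 0.1588 μSv/h
Total = 0.04379 + 0.1588 = 0.2026 μSv/h.

0.203 μSv/h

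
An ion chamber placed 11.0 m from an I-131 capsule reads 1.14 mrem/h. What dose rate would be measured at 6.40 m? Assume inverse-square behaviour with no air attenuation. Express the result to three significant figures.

Using I₁d₁² = I₂d₂², scaling from 11.0 m to 6.40 m:
1.14 × (11.0/6.40)² = 1.14 × 2.954 = 3.368 mrem/h.

3.37 mrem/h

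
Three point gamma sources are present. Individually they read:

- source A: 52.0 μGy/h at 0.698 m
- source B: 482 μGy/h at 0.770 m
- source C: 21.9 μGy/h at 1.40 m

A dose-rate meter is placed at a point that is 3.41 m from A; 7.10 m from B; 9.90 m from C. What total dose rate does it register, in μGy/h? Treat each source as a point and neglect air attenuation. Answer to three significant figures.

By superposition, sum each source's inverse-square contribution:
A: 52.0 × (0.698/3.41)² = 2.179 μGy/h
B: 482 × (0.770/7.10)² = 5.669 μGy/h
C: 21.9 × (1.40/9.90)² = 0.4380 μGy/h
Total = 2.179 + 5.669 + 0.4380 = 8.286 μGy/h.

8.29 μGy/h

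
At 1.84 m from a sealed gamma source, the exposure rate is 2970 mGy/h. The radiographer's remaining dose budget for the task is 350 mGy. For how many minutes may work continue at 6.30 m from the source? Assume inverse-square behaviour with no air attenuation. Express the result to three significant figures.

82.9 min

Since intensity falls as 1/r², rate at 6.30 m:
(1.84/6.30)² = 0.08530, so 2970 × 0.08530 = 253.3 mGy/h.
Stay time = 350 mGy ÷ 253.3 mGy/h = 1.382 h = 82.92 min.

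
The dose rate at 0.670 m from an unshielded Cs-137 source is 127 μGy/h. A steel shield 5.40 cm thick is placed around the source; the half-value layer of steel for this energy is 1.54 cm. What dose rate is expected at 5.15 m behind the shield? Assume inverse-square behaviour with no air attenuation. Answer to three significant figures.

0.189 μGy/h

Distance alone: (0.670/5.15)² = 0.01693, so 127 × 0.01693 = 2.150 μGy/h.
Shield: 5.40/1.54 = 3.506 half-value layers → attenuation 2^(−3.506) = 0.08802.
Combined: 2.150 × 0.08802 = 0.1892 μGy/h.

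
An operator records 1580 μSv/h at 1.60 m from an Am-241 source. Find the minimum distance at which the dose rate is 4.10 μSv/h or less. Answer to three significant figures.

31.4 m

Using I₁d₁² = I₂d₂², d₂ = d₁·√(I₁/I₂).
I₁/I₂ = 1580/4.10 = 385.4, so d₂ = 1.60 × √385.4 = 31.41 m.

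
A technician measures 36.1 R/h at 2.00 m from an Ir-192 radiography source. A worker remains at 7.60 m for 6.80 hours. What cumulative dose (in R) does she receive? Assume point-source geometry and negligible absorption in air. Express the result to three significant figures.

17.0 R

By the inverse-square law, rate at 7.60 m:
36.1 × (2.00/7.60)² = 36.1 × 0.06925 = 2.500 R/h.
Dose = rate × time = 2.500 R/h × 6.800 h = 17.00 R.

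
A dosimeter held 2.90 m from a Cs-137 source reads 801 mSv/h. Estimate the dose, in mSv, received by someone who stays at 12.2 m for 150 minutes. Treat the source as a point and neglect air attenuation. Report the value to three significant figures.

Using I₁d₁² = I₂d₂², rate at 12.2 m:
801 × (2.90/12.2)² = 801 × 0.05650 = 45.26 mSv/h.
Dose = rate × time = 45.26 mSv/h × 2.500 h = 113.1 mSv.

113 mSv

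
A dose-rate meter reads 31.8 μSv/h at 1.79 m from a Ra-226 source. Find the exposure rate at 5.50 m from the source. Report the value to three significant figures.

Intensity scales as (d₁/d₂)², so the rate at 5.50 m is
(1.79/5.50)² = 0.1059, so 31.8 × 0.1059 = 3.368 μSv/h.

3.37 μSv/h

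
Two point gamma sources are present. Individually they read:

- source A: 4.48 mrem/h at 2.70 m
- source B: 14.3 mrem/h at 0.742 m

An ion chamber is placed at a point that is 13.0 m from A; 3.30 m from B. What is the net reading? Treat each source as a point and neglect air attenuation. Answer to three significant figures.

0.916 mrem/h

By superposition, sum each source's inverse-square contribution:
A: 4.48 × (2.70/13.0)² = 0.1932 mrem/h
B: 14.3 × (0.742/3.30)² = 0.7230 mrem/h
Total = 0.1932 + 0.7230 = 0.9162 mrem/h.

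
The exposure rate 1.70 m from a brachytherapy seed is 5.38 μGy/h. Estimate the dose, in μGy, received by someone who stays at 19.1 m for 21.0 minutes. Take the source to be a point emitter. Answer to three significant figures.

Applying the 1/r² law, rate at 19.1 m:
(1.70/19.1)² = 0.007922, so 5.38 × 0.007922 = 0.04262 μGy/h.
Dose = rate × time = 0.04262 μGy/h × 0.3500 h = 0.01492 μGy.

0.0149 μGy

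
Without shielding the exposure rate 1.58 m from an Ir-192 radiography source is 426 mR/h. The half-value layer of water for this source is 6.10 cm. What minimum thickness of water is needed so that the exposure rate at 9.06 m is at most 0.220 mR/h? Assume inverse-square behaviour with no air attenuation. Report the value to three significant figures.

35.9 cm

At 9.06 m, distance alone gives 426 × (1.58/9.06)² = 426 × 0.03041 = 12.95 mR/h.
Further attenuation needed: 12.95/0.220 = 58.86.
n = log₂(58.86) = 5.879 half-value layers.
Thickness = 5.879 × 6.10 cm = 35.86 cm.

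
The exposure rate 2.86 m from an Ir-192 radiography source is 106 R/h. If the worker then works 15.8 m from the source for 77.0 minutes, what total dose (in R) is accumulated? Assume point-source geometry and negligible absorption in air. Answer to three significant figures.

4.46 R

Using I₁d₁² = I₂d₂², rate at 15.8 m:
106 × (2.86/15.8)² = 106 × 0.03277 = 3.474 R/h.
Dose = rate × time = 3.474 R/h × 1.283 h = 4.457 R.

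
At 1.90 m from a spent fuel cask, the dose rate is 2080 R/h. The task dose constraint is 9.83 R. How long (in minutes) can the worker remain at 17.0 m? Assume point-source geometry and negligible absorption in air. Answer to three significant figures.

22.7 min

By the inverse-square law, rate at 17.0 m:
2080 × (1.90/17.0)² = 2080 × 0.01249 = 25.98 R/h.
Stay time = 9.83 R ÷ 25.98 R/h = 0.3784 h = 22.70 min.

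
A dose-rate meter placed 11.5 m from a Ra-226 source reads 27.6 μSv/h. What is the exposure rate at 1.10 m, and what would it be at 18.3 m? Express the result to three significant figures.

3020 μSv/h; 10.9 μSv/h

Using I₁d₁² = I₂d₂²,
At 1.10 m: (11.5/1.10)² = 109.3, so 27.6 × 109.3 = 3017 μSv/h
At 18.3 m: (1.10/18.3)² = 0.003613, so 3017 × 0.003613 = 10.90 μSv/h.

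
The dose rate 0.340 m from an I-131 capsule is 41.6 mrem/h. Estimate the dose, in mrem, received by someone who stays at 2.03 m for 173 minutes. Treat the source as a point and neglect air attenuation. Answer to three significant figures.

3.36 mrem

Intensity scales as (d₁/d₂)², so rate at 2.03 m:
41.6 × (0.340/2.03)² = 41.6 × 0.02805 = 1.167 mrem/h.
Dose = rate × time = 1.167 mrem/h × 2.883 h = 3.364 mrem.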